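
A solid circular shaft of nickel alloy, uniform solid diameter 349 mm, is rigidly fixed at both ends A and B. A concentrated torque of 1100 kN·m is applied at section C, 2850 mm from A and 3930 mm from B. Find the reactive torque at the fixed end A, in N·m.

638000 N·m

With uniform GJ and both ends fixed, compatibility θ_AC = θ_CB gives T_A·a = T_B·b, together with T_A + T_B = T₀.
T_A = T₀·b/(a+b) = 1.100e6·3930/6780 = 637600 N·m; T_B = 462400 N·m.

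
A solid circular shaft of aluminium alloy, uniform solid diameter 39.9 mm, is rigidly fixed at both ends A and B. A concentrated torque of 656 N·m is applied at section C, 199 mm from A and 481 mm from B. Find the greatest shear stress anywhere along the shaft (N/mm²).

37.2 N/mm²

With uniform GJ and both ends fixed, compatibility θ_AC = θ_CB gives T_A·a = T_B·b, together with T_A + T_B = T₀.
T_A = T₀·b/(a+b) = 656.0·481/680.0 = 464.0 N·m; T_B = 192.0 N·m.
τ in each portion: τ_AC = 3.72×10^7 Pa, τ_CB = 1.54×10^7 Pa; maximum is in AC.
τ_max = T_AC·r/J = 464.0·0.0199/2.49×10^-7 = 3.720×10^7 Pa.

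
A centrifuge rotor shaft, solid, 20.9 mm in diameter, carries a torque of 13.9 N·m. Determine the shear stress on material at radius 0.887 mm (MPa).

0.658 MPa

J = πd⁴/32 = π(0.0209)⁴/32 = 1.873×10^-8 m⁴.
Shear stress varies linearly with radius: τ = T·r/J = 13.90 × 8.87e-4 / 1.873×10^-8 = 6.582×10^5 Pa.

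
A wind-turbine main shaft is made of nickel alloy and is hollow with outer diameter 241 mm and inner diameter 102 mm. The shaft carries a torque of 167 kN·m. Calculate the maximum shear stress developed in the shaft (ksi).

J = π(d_o⁴ − d_i⁴)/32 = π(0.241⁴ − 0.102⁴)/32 = 3.206×10^-4 m⁴.
τ_max = T·r/J = 167000 × 0.120 / 3.206×10^-4 = 6.278×10^7 Pa.

9.11 ksi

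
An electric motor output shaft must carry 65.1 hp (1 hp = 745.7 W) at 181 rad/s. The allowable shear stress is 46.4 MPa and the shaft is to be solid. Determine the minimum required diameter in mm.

ω = 181 rad/s, so T = P/ω = 65.1×745.7 / 181.0 = 268.2 N·m.
For a solid shaft τ_max = 16T/(πd³), so d = (16T/(π τ_allow))^(1/3) = (16·268.2/(π·4.64×10^7))^(1/3) = 0.03088 m.

30.9 mm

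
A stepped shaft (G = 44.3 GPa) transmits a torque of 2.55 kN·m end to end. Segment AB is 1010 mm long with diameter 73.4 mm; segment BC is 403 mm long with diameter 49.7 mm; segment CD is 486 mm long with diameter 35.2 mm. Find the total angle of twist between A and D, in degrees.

14.0°

J_AB = π(0.0734)⁴/32 = 2.85×10^-6 m⁴; J_BC = π(0.0497)⁴/32 = 5.99×10^-7 m⁴; J_CD = π(0.0352)⁴/32 = 1.51×10^-7 m⁴.
θ = (T/G)·Σ L_i/J_i = (2550/44.3×10⁹)·(1.01/2.85×10^-6 + 0.403/5.99×10^-7 + 0.486/1.51×10^-7) = 0.2447 rad.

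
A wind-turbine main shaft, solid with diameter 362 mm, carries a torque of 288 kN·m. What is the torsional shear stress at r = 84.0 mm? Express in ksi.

J = πd⁴/32 = π(0.362)⁴/32 = 1.686×10^-3 m⁴.
Shear stress varies linearly with radius: τ = T·r/J = 288000 × 0.0840 / 1.686×10^-3 = 1.435×10^7 Pa.

2.08 ksi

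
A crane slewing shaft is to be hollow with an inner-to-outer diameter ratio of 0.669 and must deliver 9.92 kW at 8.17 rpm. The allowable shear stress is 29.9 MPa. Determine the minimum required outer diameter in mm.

ω = 2π·8.17/60 = 0.8556 rad/s, so T = P/ω = 9.92×10³ / 0.8556 = 11590 N·m.
For a hollow shaft with d_i/d_o = 0.669: τ_max = 16T/(π d_o³ (1−k⁴)), so d_o = [16T/(π τ_allow (1−k⁴))]^(1/3) = [16·11590/(π·2.99×10^7·0.7997)]^(1/3) = 0.1352 m.

135 mm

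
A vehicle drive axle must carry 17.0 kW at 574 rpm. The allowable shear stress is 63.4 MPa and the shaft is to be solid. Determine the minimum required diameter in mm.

ω = 2π·574/60 = 60.11 rad/s, so T = P/ω = 17.0×10³ / 60.11 = 282.8 N·m.
For a solid shaft τ_max = 16T/(πd³), so d = (16T/(π τ_allow))^(1/3) = (16·282.8/(π·6.34×10^7))^(1/3) = 0.02832 m.

28.3 mm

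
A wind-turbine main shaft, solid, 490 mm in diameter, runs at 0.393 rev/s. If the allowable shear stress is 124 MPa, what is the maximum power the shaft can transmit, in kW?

7070 kW

J = πd⁴/32 = π(0.490)⁴/32 = 5.660×10^-3 m⁴.
T_max = τ_allow·J/r = 1.24×10^8 × 5.660×10^-3 / 0.245 = 2.864e6 N·m.
ω = 2π·0.393 = 2.469 rad/s, so P_max = T_max·ω = 7.073×10^6 W.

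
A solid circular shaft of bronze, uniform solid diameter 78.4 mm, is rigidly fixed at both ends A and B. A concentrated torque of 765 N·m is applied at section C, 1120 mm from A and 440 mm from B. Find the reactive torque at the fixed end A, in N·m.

216 N·m

With uniform GJ and both ends fixed, compatibility θ_AC = θ_CB gives T_A·a = T_B·b, together with T_A + T_B = T₀.
T_A = T₀·b/(a+b) = 765.0·440/1560 = 215.8 N·m; T_B = 549.2 N·m.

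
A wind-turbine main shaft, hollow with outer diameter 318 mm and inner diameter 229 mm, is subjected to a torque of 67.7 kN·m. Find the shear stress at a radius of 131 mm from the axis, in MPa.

12.1 MPa

J = π(d_o⁴ − d_i⁴)/32 = π(0.318⁴ − 0.229⁴)/32 = 7.340×10^-4 m⁴.
Shear stress varies linearly with radius: τ = T·r/J = 67700 × 0.131 / 7.340×10^-4 = 1.208×10^7 Pa.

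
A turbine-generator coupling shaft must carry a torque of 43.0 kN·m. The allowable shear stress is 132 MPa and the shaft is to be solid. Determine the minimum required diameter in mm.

118 mm

For a solid shaft τ_max = 16T/(πd³), so d = (16T/(π τ_allow))^(1/3) = (16·43000/(π·1.32×10^8))^(1/3) = 0.1184 m.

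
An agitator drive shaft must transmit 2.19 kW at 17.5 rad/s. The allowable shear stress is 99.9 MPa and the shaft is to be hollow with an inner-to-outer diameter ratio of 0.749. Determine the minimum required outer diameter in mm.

ω = 17.5 rad/s, so T = P/ω = 2.19×10³ / 17.50 = 125.1 N·m.
For a hollow shaft with d_i/d_o = 0.749: τ_max = 16T/(π d_o³ (1−k⁴)), so d_o = [16T/(π τ_allow (1−k⁴))]^(1/3) = [16·125.1/(π·9.99×10^7·0.6853)]^(1/3) = 0.02104 m.

21.0 mm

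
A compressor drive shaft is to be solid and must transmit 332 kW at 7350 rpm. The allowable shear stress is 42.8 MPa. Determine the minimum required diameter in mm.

ω = 2π·7350/60 = 769.7 rad/s, so T = P/ω = 332×10³ / 769.7 = 431.3 N·m.
For a solid shaft τ_max = 16T/(πd³), so d = (16T/(π τ_allow))^(1/3) = (16·431.3/(π·4.28×10^7))^(1/3) = 0.03716 m.

37.2 mm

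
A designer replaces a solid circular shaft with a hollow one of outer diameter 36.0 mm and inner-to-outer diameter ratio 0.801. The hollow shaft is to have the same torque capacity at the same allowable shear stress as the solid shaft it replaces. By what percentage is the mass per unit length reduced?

Equal τ_max and T ⇒ the solid shaft needs d_s³ = d_o³(1−k⁴), so d_s = 36.0·(1−0.801⁴)^(1/3) = 30.17 mm.
Area ratio A_h/A_s = d_o²(1−k²)/d_s² = (1−k²)/(1−k⁴)^(2/3) = 0.5104.
Mass saving = 1 − 0.5104 = 49.0 %.

49.0 %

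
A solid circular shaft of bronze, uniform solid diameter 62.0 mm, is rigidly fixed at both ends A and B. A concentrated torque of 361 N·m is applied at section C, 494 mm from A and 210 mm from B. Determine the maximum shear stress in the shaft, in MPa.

5.41 MPa

With uniform GJ and both ends fixed, compatibility θ_AC = θ_CB gives T_A·a = T_B·b, together with T_A + T_B = T₀.
T_A = T₀·b/(a+b) = 361.0·210/704.0 = 107.7 N·m; T_B = 253.3 N·m.
τ in each portion: τ_AC = 2.30×10^6 Pa, τ_CB = 5.41×10^6 Pa; maximum is in CB.
τ_max = T_CB·r/J = 253.3·0.0310/1.45×10^-6 = 5.413×10^6 Pa.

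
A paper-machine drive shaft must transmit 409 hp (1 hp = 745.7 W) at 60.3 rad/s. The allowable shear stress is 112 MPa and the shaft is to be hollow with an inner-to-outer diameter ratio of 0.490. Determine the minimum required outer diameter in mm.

ω = 60.3 rad/s, so T = P/ω = 409×745.7 / 60.30 = 5058 N·m.
For a hollow shaft with d_i/d_o = 0.490: τ_max = 16T/(π d_o³ (1−k⁴)), so d_o = [16T/(π τ_allow (1−k⁴))]^(1/3) = [16·5058/(π·1.12×10^8·0.9424)]^(1/3) = 0.06249 m.

62.5 mm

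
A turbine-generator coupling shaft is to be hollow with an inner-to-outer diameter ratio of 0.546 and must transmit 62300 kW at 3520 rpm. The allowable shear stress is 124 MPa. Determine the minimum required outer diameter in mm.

197 mm

ω = 2π·3520/60 = 368.6 rad/s, so T = P/ω = 62300×10³ / 368.6 = 169000 N·m.
For a hollow shaft with d_i/d_o = 0.546: τ_max = 16T/(π d_o³ (1−k⁴)), so d_o = [16T/(π τ_allow (1−k⁴))]^(1/3) = [16·169000/(π·1.24×10^8·0.9111)]^(1/3) = 0.1968 m.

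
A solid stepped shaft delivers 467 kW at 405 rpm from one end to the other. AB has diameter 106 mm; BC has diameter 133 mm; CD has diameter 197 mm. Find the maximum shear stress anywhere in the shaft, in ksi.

6.83 ksi

ω = 2π·405/60 = 42.41 rad/s, so T = P/ω = 467×10³ / 42.41 = 11010 N·m.
Under the same torque, τ_max = 16T/(πd³) is largest where d is smallest — segment AB (d = 106 mm).
τ_max = 16·11010/(π·(0.106)³) = 4.709×10^7 Pa.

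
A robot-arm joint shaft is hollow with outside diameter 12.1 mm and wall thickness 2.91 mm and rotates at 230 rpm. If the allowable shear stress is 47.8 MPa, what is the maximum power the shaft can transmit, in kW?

J = π(d_o⁴ − d_i⁴)/32 = π(0.0121⁴ − 0.00628⁴)/32 = 1.952×10^-9 m⁴.
T_max = τ_allow·J/r = 4.78×10^7 × 1.952×10^-9 / 0.00605 = 15.42 N·m.
ω = 2π·230/60 = 24.09 rad/s, so P_max = T_max·ω = 371.4 W.

0.371 kW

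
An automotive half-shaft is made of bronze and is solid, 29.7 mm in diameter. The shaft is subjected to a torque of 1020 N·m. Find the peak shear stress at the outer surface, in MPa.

J = πd⁴/32 = π(0.0297)⁴/32 = 7.639×10^-8 m⁴.
τ_max = T·r/J = 1020 × 0.0149 / 7.639×10^-8 = 1.983×10^8 Pa.

198 MPa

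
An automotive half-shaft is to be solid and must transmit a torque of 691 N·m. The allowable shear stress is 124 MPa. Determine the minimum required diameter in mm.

For a solid shaft τ_max = 16T/(πd³), so d = (16T/(π τ_allow))^(1/3) = (16·691.0/(π·1.24×10^8))^(1/3) = 0.03050 m.

30.5 mm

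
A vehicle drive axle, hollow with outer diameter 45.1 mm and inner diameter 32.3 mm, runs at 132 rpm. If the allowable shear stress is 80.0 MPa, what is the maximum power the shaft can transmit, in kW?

14.7 kW

J = π(d_o⁴ − d_i⁴)/32 = π(0.0451⁴ − 0.0323⁴)/32 = 2.993×10^-7 m⁴.
T_max = τ_allow·J/r = 8.00×10^7 × 2.993×10^-7 / 0.0226 = 1062 N·m.
ω = 2π·132/60 = 13.82 rad/s, so P_max = T_max·ω = 1.468×10^4 W.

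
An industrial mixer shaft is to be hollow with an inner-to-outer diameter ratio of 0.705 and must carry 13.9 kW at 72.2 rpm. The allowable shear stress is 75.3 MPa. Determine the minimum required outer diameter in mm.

54.9 mm

ω = 2π·72.2/60 = 7.561 rad/s, so T = P/ω = 13.9×10³ / 7.561 = 1838 N·m.
For a hollow shaft with d_i/d_o = 0.705: τ_max = 16T/(π d_o³ (1−k⁴)), so d_o = [16T/(π τ_allow (1−k⁴))]^(1/3) = [16·1838/(π·7.53×10^7·0.7530)]^(1/3) = 0.05486 m.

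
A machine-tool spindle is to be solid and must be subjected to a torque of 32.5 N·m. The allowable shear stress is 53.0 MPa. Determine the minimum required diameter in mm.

14.6 mm

For a solid shaft τ_max = 16T/(πd³), so d = (16T/(π τ_allow))^(1/3) = (16·32.50/(π·5.30×10^7))^(1/3) = 0.01462 m.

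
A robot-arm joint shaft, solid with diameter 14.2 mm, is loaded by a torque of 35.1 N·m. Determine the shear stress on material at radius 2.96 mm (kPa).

26000 kPa

J = πd⁴/32 = π(0.0142)⁴/32 = 3.992×10^-9 m⁴.
Shear stress varies linearly with radius: τ = T·r/J = 35.10 × 0.00296 / 3.992×10^-9 = 2.603×10^7 Pa.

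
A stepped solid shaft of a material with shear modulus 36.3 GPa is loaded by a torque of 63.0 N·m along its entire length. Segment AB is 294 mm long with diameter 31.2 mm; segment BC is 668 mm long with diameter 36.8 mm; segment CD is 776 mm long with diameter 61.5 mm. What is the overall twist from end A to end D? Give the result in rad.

J_AB = π(0.0312)⁴/32 = 9.30×10^-8 m⁴; J_BC = π(0.0368)⁴/32 = 1.80×10^-7 m⁴; J_CD = π(0.0615)⁴/32 = 1.40×10^-6 m⁴.
θ = (T/G)·Σ L_i/J_i = (63.00/36.3×10⁹)·(0.294/9.30×10^-8 + 0.668/1.80×10^-7 + 0.776/1.40×10^-6) = 0.01288 rad.

0.0129 rad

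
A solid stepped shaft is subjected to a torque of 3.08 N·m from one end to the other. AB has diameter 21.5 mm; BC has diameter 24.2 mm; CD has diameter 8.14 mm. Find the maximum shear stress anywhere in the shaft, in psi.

4220 psi

Under the same torque, τ_max = 16T/(πd³) is largest where d is smallest — segment CD (d = 8.14 mm).
τ_max = 16·3.080/(π·(0.00814)³) = 2.908×10^7 Pa.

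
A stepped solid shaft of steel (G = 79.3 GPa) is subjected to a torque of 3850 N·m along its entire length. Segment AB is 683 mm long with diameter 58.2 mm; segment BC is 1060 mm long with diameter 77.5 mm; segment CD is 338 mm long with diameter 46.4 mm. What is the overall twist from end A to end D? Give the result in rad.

0.0800 rad

J_AB = π(0.0582)⁴/32 = 1.13×10^-6 m⁴; J_BC = π(0.0775)⁴/32 = 3.54×10^-6 m⁴; J_CD = π(0.0464)⁴/32 = 4.55×10^-7 m⁴.
θ = (T/G)·Σ L_i/J_i = (3850/79.3×10⁹)·(0.683/1.13×10^-6 + 1.06/3.54×10^-6 + 0.338/4.55×10^-7) = 0.08003 rad.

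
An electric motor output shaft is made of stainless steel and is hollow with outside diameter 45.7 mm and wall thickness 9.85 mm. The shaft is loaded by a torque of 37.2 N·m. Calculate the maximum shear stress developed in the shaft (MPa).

2.22 MPa

J = π(d_o⁴ − d_i⁴)/32 = π(0.0457⁴ − 0.0260⁴)/32 = 3.834×10^-7 m⁴.
τ_max = T·r/J = 37.20 × 0.0229 / 3.834×10^-7 = 2.217×10^6 Pa.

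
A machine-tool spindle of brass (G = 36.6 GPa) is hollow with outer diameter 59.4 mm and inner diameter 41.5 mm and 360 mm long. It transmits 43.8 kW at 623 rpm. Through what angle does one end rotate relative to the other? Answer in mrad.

7.09 mrad

ω = 2π·623/60 = 65.24 rad/s, so T = P/ω = 43.8×10³ / 65.24 = 671.4 N·m.
J = π(d_o⁴ − d_i⁴)/32 = π(0.0594⁴ − 0.0415⁴)/32 = 9.310×10^-7 m⁴.
θ = T·L/(G·J) = 671.4 × 0.360 / (36.6×10⁹ × 9.310×10^-7) = 7.093×10^-3 rad.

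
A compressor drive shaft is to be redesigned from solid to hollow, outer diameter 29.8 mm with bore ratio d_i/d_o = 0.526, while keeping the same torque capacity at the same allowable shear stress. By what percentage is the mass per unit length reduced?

Equal τ_max and T ⇒ the solid shaft needs d_s³ = d_o³(1−k⁴), so d_s = 29.8·(1−0.526⁴)^(1/3) = 29.02 mm.
Area ratio A_h/A_s = d_o²(1−k²)/d_s² = (1−k²)/(1−k⁴)^(2/3) = 0.7628.
Mass saving = 1 − 0.7628 = 23.7 %.

23.7 %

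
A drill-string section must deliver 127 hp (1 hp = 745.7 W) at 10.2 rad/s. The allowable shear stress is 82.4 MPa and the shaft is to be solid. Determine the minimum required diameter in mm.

83.1 mm

ω = 10.2 rad/s, so T = P/ω = 127×745.7 / 10.20 = 9285 N·m.
For a solid shaft τ_max = 16T/(πd³), so d = (16T/(π τ_allow))^(1/3) = (16·9285/(π·8.24×10^7))^(1/3) = 0.08310 m.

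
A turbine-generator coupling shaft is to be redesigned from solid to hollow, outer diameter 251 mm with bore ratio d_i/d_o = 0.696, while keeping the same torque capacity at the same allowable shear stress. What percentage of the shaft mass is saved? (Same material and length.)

38.4 %

Equal τ_max and T ⇒ the solid shaft needs d_s³ = d_o³(1−k⁴), so d_s = 251·(1−0.696⁴)^(1/3) = 229.6 mm.
Area ratio A_h/A_s = d_o²(1−k²)/d_s² = (1−k²)/(1−k⁴)^(2/3) = 0.6162.
Mass saving = 1 − 0.6162 = 38.4 %.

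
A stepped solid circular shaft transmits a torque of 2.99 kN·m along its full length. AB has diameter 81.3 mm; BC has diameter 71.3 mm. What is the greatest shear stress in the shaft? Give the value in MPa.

Under the same torque, τ_max = 16T/(πd³) is largest where d is smallest — segment BC (d = 71.3 mm).
τ_max = 16·2990/(π·(0.0713)³) = 4.201×10^7 Pa.

42.0 MPa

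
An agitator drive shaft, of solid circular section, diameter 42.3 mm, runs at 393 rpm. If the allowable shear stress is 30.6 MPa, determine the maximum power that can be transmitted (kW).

J = πd⁴/32 = π(0.0423)⁴/32 = 3.143×10^-7 m⁴.
T_max = τ_allow·J/r = 3.06×10^7 × 3.143×10^-7 / 0.0211 = 454.7 N·m.
ω = 2π·393/60 = 41.15 rad/s, so P_max = T_max·ω = 1.872×10^4 W.

18.7 kW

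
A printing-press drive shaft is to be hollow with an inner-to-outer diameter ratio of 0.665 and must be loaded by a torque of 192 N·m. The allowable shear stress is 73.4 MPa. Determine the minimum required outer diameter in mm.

25.5 mm

For a hollow shaft with d_i/d_o = 0.665: τ_max = 16T/(π d_o³ (1−k⁴)), so d_o = [16T/(π τ_allow (1−k⁴))]^(1/3) = [16·192.0/(π·7.34×10^7·0.8044)]^(1/3) = 0.02549 m.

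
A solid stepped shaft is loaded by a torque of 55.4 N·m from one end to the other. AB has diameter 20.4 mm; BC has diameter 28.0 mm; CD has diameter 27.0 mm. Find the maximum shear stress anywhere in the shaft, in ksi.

Under the same torque, τ_max = 16T/(πd³) is largest where d is smallest — segment AB (d = 20.4 mm).
τ_max = 16·55.40/(π·(0.0204)³) = 3.323×10^7 Pa.

4.82 ksi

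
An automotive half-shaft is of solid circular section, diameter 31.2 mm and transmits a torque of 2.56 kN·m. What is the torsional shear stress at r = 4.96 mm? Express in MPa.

J = πd⁴/32 = π(0.0312)⁴/32 = 9.303×10^-8 m⁴.
Shear stress varies linearly with radius: τ = T·r/J = 2560 × 0.00496 / 9.303×10^-8 = 1.365×10^8 Pa.

136 MPa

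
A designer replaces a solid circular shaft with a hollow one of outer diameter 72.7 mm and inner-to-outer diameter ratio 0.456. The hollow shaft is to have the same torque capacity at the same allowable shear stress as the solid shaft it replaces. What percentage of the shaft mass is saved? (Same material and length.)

Equal τ_max and T ⇒ the solid shaft needs d_s³ = d_o³(1−k⁴), so d_s = 72.7·(1−0.456⁴)^(1/3) = 71.64 mm.
Area ratio A_h/A_s = d_o²(1−k²)/d_s² = (1−k²)/(1−k⁴)^(2/3) = 0.8158.
Mass saving = 1 − 0.8158 = 18.4 %.

18.4 %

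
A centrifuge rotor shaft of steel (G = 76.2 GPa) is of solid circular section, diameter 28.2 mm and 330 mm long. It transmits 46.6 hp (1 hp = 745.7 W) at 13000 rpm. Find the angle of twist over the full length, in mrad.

1.78 mrad

ω = 2π·13000/60 = 1361 rad/s, so T = P/ω = 46.6×745.7 / 1361 = 25.53 N·m.
J = πd⁴/32 = π(0.0282)⁴/32 = 6.209×10^-8 m⁴.
θ = T·L/(G·J) = 25.53 × 0.330 / (76.2×10⁹ × 6.209×10^-8) = 1.780×10^-3 rad.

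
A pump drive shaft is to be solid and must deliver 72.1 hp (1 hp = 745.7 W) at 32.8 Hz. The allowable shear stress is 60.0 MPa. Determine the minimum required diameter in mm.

ω = 2π·32.8 = 206.1 rad/s, so T = P/ω = 72.1×745.7 / 206.1 = 260.9 N·m.
For a solid shaft τ_max = 16T/(πd³), so d = (16T/(π τ_allow))^(1/3) = (16·260.9/(π·6.00×10^7))^(1/3) = 0.02808 m.

28.1 mm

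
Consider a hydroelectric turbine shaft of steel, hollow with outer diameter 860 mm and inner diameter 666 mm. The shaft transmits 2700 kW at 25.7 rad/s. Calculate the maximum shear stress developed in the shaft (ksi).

ω = 25.7 rad/s, so T = P/ω = 2700×10³ / 25.70 = 105100 N·m.
J = π(d_o⁴ − d_i⁴)/32 = π(0.860⁴ − 0.666⁴)/32 = 0.03439 m⁴.
τ_max = T·r/J = 105100 × 0.430 / 0.03439 = 1.314×10^6 Pa.

0.191 ksi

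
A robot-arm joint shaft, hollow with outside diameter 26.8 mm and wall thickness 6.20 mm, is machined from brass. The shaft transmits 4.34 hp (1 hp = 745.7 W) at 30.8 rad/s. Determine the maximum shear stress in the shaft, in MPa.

30.3 MPa

ω = 30.8 rad/s, so T = P/ω = 4.34×745.7 / 30.80 = 105.1 N·m.
J = π(d_o⁴ − d_i⁴)/32 = π(0.0268⁴ − 0.0144⁴)/32 = 4.642×10^-8 m⁴.
τ_max = T·r/J = 105.1 × 0.0134 / 4.642×10^-8 = 3.033×10^7 Pa.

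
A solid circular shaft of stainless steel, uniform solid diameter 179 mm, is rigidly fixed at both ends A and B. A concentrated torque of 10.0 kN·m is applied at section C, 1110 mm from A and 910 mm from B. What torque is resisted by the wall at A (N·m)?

4500 N·m

With uniform GJ and both ends fixed, compatibility θ_AC = θ_CB gives T_A·a = T_B·b, together with T_A + T_B = T₀.
T_A = T₀·b/(a+b) = 10000·910/2020 = 4505 N·m; T_B = 5495 N·m.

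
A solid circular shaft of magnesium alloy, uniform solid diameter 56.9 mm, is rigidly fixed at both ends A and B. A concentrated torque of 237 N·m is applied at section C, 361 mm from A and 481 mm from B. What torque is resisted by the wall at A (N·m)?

With uniform GJ and both ends fixed, compatibility θ_AC = θ_CB gives T_A·a = T_B·b, together with T_A + T_B = T₀.
T_A = T₀·b/(a+b) = 237.0·481/842.0 = 135.4 N·m; T_B = 101.6 N·m.

135 N·m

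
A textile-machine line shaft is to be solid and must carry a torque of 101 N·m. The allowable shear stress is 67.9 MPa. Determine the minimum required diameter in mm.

For a solid shaft τ_max = 16T/(πd³), so d = (16T/(π τ_allow))^(1/3) = (16·101.0/(π·6.79×10^7))^(1/3) = 0.01964 m.

19.6 mm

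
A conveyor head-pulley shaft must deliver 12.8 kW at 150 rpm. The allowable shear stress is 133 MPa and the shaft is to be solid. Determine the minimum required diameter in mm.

31.5 mm

ω = 2π·150/60 = 15.71 rad/s, so T = P/ω = 12.8×10³ / 15.71 = 814.9 N·m.
For a solid shaft τ_max = 16T/(πd³), so d = (16T/(π τ_allow))^(1/3) = (16·814.9/(π·1.33×10^8))^(1/3) = 0.03148 m.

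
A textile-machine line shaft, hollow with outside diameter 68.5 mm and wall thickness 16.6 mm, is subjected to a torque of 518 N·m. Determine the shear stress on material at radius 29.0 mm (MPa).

J = π(d_o⁴ − d_i⁴)/32 = π(0.0685⁴ − 0.0353⁴)/32 = 2.009×10^-6 m⁴.
Shear stress varies linearly with radius: τ = T·r/J = 518.0 × 0.0290 / 2.009×10^-6 = 7.477×10^6 Pa.

7.48 MPa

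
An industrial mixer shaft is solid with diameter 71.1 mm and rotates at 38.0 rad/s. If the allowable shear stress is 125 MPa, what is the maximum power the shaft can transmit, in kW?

335 kW

J = πd⁴/32 = π(0.0711)⁴/32 = 2.509×10^-6 m⁴.
T_max = τ_allow·J/r = 1.25×10^8 × 2.509×10^-6 / 0.0355 = 8822 N·m.
ω = 38.0 rad/s, so P_max = T_max·ω = 3.352×10^5 W.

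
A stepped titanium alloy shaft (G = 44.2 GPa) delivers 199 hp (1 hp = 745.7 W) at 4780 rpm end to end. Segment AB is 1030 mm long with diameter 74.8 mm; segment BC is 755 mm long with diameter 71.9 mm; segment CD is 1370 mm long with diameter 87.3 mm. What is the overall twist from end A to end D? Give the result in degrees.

ω = 2π·4780/60 = 500.6 rad/s, so T = P/ω = 199×745.7 / 500.6 = 296.5 N·m.
J_AB = π(0.0748)⁴/32 = 3.07×10^-6 m⁴; J_BC = π(0.0719)⁴/32 = 2.62×10^-6 m⁴; J_CD = π(0.0873)⁴/32 = 5.70×10^-6 m⁴.
θ = (T/G)·Σ L_i/J_i = (296.5/44.2×10⁹)·(1.03/3.07×10^-6 + 0.755/2.62×10^-6 + 1.37/5.70×10^-6) = 5.789×10^-3 rad.

0.332°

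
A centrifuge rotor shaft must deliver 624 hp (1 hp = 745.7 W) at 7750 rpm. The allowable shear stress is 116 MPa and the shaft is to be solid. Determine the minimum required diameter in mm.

29.3 mm

ω = 2π·7750/60 = 811.6 rad/s, so T = P/ω = 624×745.7 / 811.6 = 573.3 N·m.
For a solid shaft τ_max = 16T/(πd³), so d = (16T/(π τ_allow))^(1/3) = (16·573.3/(π·1.16×10^8))^(1/3) = 0.02931 m.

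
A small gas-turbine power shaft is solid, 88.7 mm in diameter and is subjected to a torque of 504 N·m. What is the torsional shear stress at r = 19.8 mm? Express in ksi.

0.238 ksi

J = πd⁴/32 = π(0.0887)⁴/32 = 6.077×10^-6 m⁴.
Shear stress varies linearly with radius: τ = T·r/J = 504.0 × 0.0198 / 6.077×10^-6 = 1.642×10^6 Pa.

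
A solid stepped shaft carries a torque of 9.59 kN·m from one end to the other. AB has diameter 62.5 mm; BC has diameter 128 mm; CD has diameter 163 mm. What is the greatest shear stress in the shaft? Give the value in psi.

29000 psi

Under the same torque, τ_max = 16T/(πd³) is largest where d is smallest — segment AB (d = 62.5 mm).
τ_max = 16·9590/(π·(0.0625)³) = 2.001×10^8 Pa.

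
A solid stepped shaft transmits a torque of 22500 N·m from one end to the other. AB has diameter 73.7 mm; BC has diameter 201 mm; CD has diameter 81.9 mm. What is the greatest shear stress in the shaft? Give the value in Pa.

Under the same torque, τ_max = 16T/(πd³) is largest where d is smallest — segment AB (d = 73.7 mm).
τ_max = 16·22500/(π·(0.0737)³) = 2.863×10^8 Pa.

2.86e8 Pa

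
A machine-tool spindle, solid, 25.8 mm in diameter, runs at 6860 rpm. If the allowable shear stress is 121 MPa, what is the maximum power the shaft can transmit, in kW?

293 kW

J = πd⁴/32 = π(0.0258)⁴/32 = 4.350×10^-8 m⁴.
T_max = τ_allow·J/r = 1.21×10^8 × 4.350×10^-8 / 0.0129 = 408.0 N·m.
ω = 2π·6860/60 = 718.4 rad/s, so P_max = T_max·ω = 2.931×10^5 W.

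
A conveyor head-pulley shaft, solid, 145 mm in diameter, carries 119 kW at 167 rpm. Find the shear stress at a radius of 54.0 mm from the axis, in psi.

1230 psi

ω = 2π·167/60 = 17.49 rad/s, so T = P/ω = 119×10³ / 17.49 = 6805 N·m.
J = πd⁴/32 = π(0.145)⁴/32 = 4.340×10^-5 m⁴.
Shear stress varies linearly with radius: τ = T·r/J = 6805 × 0.0540 / 4.340×10^-5 = 8.467×10^6 Pa.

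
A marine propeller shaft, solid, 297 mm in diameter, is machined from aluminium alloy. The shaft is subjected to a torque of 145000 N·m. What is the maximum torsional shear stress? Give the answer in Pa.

J = πd⁴/32 = π(0.297)⁴/32 = 7.639×10^-4 m⁴.
τ_max = T·r/J = 145000 × 0.148 / 7.639×10^-4 = 2.819×10^7 Pa.

2.82e7 Pa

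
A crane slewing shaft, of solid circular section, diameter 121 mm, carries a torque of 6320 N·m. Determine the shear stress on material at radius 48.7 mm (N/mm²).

14.6 N/mm²

J = πd⁴/32 = π(0.121)⁴/32 = 2.104×10^-5 m⁴.
Shear stress varies linearly with radius: τ = T·r/J = 6320 × 0.0487 / 2.104×10^-5 = 1.463×10^7 Pa.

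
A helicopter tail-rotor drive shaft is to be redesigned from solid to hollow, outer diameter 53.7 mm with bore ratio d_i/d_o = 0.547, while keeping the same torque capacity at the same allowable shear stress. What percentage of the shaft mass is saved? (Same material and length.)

25.4 %

Equal τ_max and T ⇒ the solid shaft needs d_s³ = d_o³(1−k⁴), so d_s = 53.7·(1−0.547⁴)^(1/3) = 52.05 mm.
Area ratio A_h/A_s = d_o²(1−k²)/d_s² = (1−k²)/(1−k⁴)^(2/3) = 0.7460.
Mass saving = 1 − 0.7460 = 25.4 %.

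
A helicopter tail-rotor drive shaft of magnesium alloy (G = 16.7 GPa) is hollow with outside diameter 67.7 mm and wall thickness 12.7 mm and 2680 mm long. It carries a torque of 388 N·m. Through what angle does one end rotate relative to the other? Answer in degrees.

J = π(d_o⁴ − d_i⁴)/32 = π(0.0677⁴ − 0.0423⁴)/32 = 1.748×10^-6 m⁴.
θ = T·L/(G·J) = 388.0 × 2.68 / (16.7×10⁹ × 1.748×10^-6) = 0.03562 rad.

2.04°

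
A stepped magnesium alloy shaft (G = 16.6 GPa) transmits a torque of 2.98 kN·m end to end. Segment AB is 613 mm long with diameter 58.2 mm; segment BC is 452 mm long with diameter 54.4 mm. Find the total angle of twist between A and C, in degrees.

J_AB = π(0.0582)⁴/32 = 1.13×10^-6 m⁴; J_BC = π(0.0544)⁴/32 = 8.60×10^-7 m⁴.
θ = (T/G)·Σ L_i/J_i = (2980/16.6×10⁹)·(0.613/1.13×10^-6 + 0.452/8.60×10^-7) = 0.1921 rad.

11.0°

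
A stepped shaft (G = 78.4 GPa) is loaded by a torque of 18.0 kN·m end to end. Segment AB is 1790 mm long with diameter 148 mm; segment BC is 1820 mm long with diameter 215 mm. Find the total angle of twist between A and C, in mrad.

J_AB = π(0.148)⁴/32 = 4.71×10^-5 m⁴; J_BC = π(0.215)⁴/32 = 2.10×10^-4 m⁴.
θ = (T/G)·Σ L_i/J_i = (18000/78.4×10⁹)·(1.79/4.71×10^-5 + 1.82/2.10×10^-4) = 0.01072 rad.

10.7 mrad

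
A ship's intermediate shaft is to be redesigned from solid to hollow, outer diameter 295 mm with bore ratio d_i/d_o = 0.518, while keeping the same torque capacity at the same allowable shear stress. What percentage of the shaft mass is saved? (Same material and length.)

23.1 %

Equal τ_max and T ⇒ the solid shaft needs d_s³ = d_o³(1−k⁴), so d_s = 295·(1−0.518⁴)^(1/3) = 287.7 mm.
Area ratio A_h/A_s = d_o²(1−k²)/d_s² = (1−k²)/(1−k⁴)^(2/3) = 0.7690.
Mass saving = 1 − 0.7690 = 23.1 %.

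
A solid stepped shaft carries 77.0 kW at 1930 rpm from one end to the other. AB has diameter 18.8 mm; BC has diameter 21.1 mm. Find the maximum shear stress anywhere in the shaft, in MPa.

292 MPa

ω = 2π·1930/60 = 202.1 rad/s, so T = P/ω = 77.0×10³ / 202.1 = 381.0 N·m.
Under the same torque, τ_max = 16T/(πd³) is largest where d is smallest — segment AB (d = 18.8 mm).
τ_max = 16·381.0/(π·(0.0188)³) = 2.920×10^8 Pa.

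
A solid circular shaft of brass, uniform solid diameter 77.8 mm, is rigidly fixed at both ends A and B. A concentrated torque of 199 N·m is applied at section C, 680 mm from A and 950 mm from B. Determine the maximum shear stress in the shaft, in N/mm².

1.25 N/mm²

With uniform GJ and both ends fixed, compatibility θ_AC = θ_CB gives T_A·a = T_B·b, together with T_A + T_B = T₀.
T_A = T₀·b/(a+b) = 199.0·950/1630 = 116.0 N·m; T_B = 83.02 N·m.
τ in each portion: τ_AC = 1.25×10^6 Pa, τ_CB = 8.98×10^5 Pa; maximum is in AC.
τ_max = T_AC·r/J = 116.0·0.0389/3.60×10^-6 = 1.254×10^6 Pa.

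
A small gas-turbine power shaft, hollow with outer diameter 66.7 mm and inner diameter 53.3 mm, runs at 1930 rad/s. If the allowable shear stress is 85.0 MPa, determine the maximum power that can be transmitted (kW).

J = π(d_o⁴ − d_i⁴)/32 = π(0.0667⁴ − 0.0533⁴)/32 = 1.151×10^-6 m⁴.
T_max = τ_allow·J/r = 8.50×10^7 × 1.151×10^-6 / 0.0334 = 2933 N·m.
ω = 1930 rad/s, so P_max = T_max·ω = 5.661×10^6 W.

5660 kW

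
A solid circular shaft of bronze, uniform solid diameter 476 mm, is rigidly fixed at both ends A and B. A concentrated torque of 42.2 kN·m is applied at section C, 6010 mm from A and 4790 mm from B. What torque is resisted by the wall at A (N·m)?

With uniform GJ and both ends fixed, compatibility θ_AC = θ_CB gives T_A·a = T_B·b, together with T_A + T_B = T₀.
T_A = T₀·b/(a+b) = 42200·4790/10800 = 18720 N·m; T_B = 23480 N·m.

18700 N·m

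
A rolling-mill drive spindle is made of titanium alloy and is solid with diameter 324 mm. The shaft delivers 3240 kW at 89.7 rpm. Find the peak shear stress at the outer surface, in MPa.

ω = 2π·89.7/60 = 9.393 rad/s, so T = P/ω = 3240×10³ / 9.393 = 344900 N·m.
J = πd⁴/32 = π(0.324)⁴/32 = 1.082×10^-3 m⁴.
τ_max = T·r/J = 344900 × 0.162 / 1.082×10^-3 = 5.165×10^7 Pa.

51.6 MPa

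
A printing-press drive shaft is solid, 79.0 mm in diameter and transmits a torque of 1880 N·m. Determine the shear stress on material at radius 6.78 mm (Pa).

3.33e6 Pa

J = πd⁴/32 = π(0.0790)⁴/32 = 3.824×10^-6 m⁴.
Shear stress varies linearly with radius: τ = T·r/J = 1880 × 0.00678 / 3.824×10^-6 = 3.333×10^6 Pa.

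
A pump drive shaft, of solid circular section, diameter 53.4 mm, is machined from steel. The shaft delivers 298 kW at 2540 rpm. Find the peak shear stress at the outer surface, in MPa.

ω = 2π·2540/60 = 266.0 rad/s, so T = P/ω = 298×10³ / 266.0 = 1120 N·m.
J = πd⁴/32 = π(0.0534)⁴/32 = 7.983×10^-7 m⁴.
τ_max = T·r/J = 1120 × 0.0267 / 7.983×10^-7 = 3.747×10^7 Pa.

37.5 MPa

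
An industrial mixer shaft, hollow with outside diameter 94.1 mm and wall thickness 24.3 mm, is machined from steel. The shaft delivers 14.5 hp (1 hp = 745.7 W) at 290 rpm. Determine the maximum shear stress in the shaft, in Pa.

2.30e6 Pa

ω = 2π·290/60 = 30.37 rad/s, so T = P/ω = 14.5×745.7 / 30.37 = 356.0 N·m.
J = π(d_o⁴ − d_i⁴)/32 = π(0.0941⁴ − 0.0455⁴)/32 = 7.277×10^-6 m⁴.
τ_max = T·r/J = 356.0 × 0.0470 / 7.277×10^-6 = 2.302×10^6 Pa.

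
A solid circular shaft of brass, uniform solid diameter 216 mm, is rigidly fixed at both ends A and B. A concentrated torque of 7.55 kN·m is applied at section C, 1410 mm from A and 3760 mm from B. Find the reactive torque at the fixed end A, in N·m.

5490 N·m

With uniform GJ and both ends fixed, compatibility θ_AC = θ_CB gives T_A·a = T_B·b, together with T_A + T_B = T₀.
T_A = T₀·b/(a+b) = 7550·3760/5170 = 5491 N·m; T_B = 2059 N·m.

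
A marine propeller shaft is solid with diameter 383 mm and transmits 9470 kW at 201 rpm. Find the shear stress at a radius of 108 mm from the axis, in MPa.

ω = 2π·201/60 = 21.05 rad/s, so T = P/ω = 9470×10³ / 21.05 = 449900 N·m.
J = πd⁴/32 = π(0.383)⁴/32 = 2.112×10^-3 m⁴.
Shear stress varies linearly with radius: τ = T·r/J = 449900 × 0.108 / 2.112×10^-3 = 2.300×10^7 Pa.

23.0 MPa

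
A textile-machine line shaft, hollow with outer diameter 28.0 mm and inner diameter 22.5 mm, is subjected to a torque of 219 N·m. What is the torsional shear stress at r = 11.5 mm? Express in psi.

10400 psi

J = π(d_o⁴ − d_i⁴)/32 = π(0.0280⁴ − 0.0225⁴)/32 = 3.518×10^-8 m⁴.
Shear stress varies linearly with radius: τ = T·r/J = 219.0 × 0.0115 / 3.518×10^-8 = 7.158×10^7 Pa.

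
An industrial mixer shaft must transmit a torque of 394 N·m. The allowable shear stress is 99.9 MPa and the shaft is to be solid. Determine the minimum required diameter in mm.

27.2 mm

For a solid shaft τ_max = 16T/(πd³), so d = (16T/(π τ_allow))^(1/3) = (16·394.0/(π·9.99×10^7))^(1/3) = 0.02718 m.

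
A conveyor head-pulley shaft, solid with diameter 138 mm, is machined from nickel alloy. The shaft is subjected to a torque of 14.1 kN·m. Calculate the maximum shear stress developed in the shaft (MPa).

J = πd⁴/32 = π(0.138)⁴/32 = 3.561×10^-5 m⁴.
τ_max = T·r/J = 14100 × 0.0690 / 3.561×10^-5 = 2.732×10^7 Pa.

27.3 MPa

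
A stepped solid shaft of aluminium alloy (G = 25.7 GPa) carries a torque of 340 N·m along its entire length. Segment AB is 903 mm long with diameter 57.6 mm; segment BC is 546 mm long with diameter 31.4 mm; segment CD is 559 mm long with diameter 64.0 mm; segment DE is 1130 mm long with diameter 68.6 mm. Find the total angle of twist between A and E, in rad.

J_AB = π(0.0576)⁴/32 = 1.08×10^-6 m⁴; J_BC = π(0.0314)⁴/32 = 9.54×10^-8 m⁴; J_CD = π(0.0640)⁴/32 = 1.65×10^-6 m⁴; J_DE = π(0.0686)⁴/32 = 2.17×10^-6 m⁴.
θ = (T/G)·Σ L_i/J_i = (340.0/25.7×10⁹)·(0.903/1.08×10^-6 + 0.546/9.54×10^-8 + 0.559/1.65×10^-6 + 1.13/2.17×10^-6) = 0.09811 rad.

0.0981 rad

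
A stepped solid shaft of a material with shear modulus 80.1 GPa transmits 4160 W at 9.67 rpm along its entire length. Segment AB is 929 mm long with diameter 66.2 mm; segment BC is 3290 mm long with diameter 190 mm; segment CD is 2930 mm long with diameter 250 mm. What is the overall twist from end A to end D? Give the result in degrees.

ω = 2π·9.67/60 = 1.013 rad/s, so T = P/ω = 4160 / 1.013 = 4108 N·m.
J_AB = π(0.0662)⁴/32 = 1.89×10^-6 m⁴; J_BC = π(0.190)⁴/32 = 1.28×10^-4 m⁴; J_CD = π(0.250)⁴/32 = 3.83×10^-4 m⁴.
θ = (T/G)·Σ L_i/J_i = (4108/80.1×10⁹)·(0.929/1.89×10^-6 + 3.29/1.28×10^-4 + 2.93/3.83×10^-4) = 0.02698 rad.

1.55°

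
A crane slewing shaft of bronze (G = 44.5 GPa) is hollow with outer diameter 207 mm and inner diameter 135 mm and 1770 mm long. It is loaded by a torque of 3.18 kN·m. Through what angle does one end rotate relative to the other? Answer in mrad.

J = π(d_o⁴ − d_i⁴)/32 = π(0.207⁴ − 0.135⁴)/32 = 1.476×10^-4 m⁴.
θ = T·L/(G·J) = 3180 × 1.77 / (44.5×10⁹ × 1.476×10^-4) = 8.567×10^-4 rad.

0.857 mrad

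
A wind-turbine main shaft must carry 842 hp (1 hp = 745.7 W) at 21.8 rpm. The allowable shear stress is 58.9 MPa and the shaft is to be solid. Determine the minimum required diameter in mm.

288 mm

ω = 2π·21.8/60 = 2.283 rad/s, so T = P/ω = 842×745.7 / 2.283 = 275000 N·m.
For a solid shaft τ_max = 16T/(πd³), so d = (16T/(π τ_allow))^(1/3) = (16·275000/(π·5.89×10^7))^(1/3) = 0.2876 m.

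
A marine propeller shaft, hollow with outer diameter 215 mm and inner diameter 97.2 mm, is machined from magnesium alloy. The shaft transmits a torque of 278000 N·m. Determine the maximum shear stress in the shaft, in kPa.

149000 kPa

J = π(d_o⁴ − d_i⁴)/32 = π(0.215⁴ − 0.0972⁴)/32 = 2.010×10^-4 m⁴.
τ_max = T·r/J = 278000 × 0.107 / 2.010×10^-4 = 1.487×10^8 Pa.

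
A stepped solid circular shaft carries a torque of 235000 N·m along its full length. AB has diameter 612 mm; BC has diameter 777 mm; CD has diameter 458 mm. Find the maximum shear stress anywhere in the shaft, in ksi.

1.81 ksi

Under the same torque, τ_max = 16T/(πd³) is largest where d is smallest — segment CD (d = 458 mm).
τ_max = 16·235000/(π·(0.458)³) = 1.246×10^7 Pa.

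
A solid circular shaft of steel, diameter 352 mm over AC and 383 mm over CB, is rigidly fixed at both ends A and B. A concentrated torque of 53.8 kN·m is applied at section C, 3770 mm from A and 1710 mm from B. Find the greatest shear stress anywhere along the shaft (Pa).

Compatibility: T_A·a/J_AC = T_B·b/J_CB with T_A + T_B = T₀.
J_AC = 1.51×10^-3 m⁴, J_CB = 2.11×10^-3 m⁴, so T_A = T₀·(J_AC/a)/((J_AC/a)+(J_CB/b)) = 13150 N·m, T_B = 40650 N·m.
τ in each portion: τ_AC = 1.54×10^6 Pa, τ_CB = 3.68×10^6 Pa; maximum is in CB.
τ_max = T_CB·r/J = 40650·0.192/2.11×10^-3 = 3.685×10^6 Pa.

3.68e6 Pa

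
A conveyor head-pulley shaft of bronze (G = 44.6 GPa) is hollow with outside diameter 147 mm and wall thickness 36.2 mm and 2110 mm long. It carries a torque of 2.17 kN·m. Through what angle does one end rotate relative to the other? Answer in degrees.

J = π(d_o⁴ − d_i⁴)/32 = π(0.147⁴ − 0.0746⁴)/32 = 4.280×10^-5 m⁴.
θ = T·L/(G·J) = 2170 × 2.11 / (44.6×10⁹ × 4.280×10^-5) = 2.399×10^-3 rad.

0.137°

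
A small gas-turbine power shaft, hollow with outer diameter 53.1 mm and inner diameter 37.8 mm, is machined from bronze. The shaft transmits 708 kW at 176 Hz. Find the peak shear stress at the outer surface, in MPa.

ω = 2π·176 = 1106 rad/s, so T = P/ω = 708×10³ / 1106 = 640.2 N·m.
J = π(d_o⁴ − d_i⁴)/32 = π(0.0531⁴ − 0.0378⁴)/32 = 5.801×10^-7 m⁴.
τ_max = T·r/J = 640.2 × 0.0266 / 5.801×10^-7 = 2.930×10^7 Pa.

29.3 MPa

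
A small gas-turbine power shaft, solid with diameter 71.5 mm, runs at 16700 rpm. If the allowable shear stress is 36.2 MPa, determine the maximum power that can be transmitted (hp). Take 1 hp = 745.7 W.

6090 hp

J = πd⁴/32 = π(0.0715)⁴/32 = 2.566×10^-6 m⁴.
T_max = τ_allow·J/r = 3.62×10^7 × 2.566×10^-6 / 0.0357 = 2598 N·m.
ω = 2π·16700/60 = 1749 rad/s, so P_max = T_max·ω = 4.544×10^6 W.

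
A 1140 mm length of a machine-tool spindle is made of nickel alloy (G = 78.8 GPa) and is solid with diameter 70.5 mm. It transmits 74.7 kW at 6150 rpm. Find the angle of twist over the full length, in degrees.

ω = 2π·6150/60 = 644.0 rad/s, so T = P/ω = 74.7×10³ / 644.0 = 116.0 N·m.
J = πd⁴/32 = π(0.0705)⁴/32 = 2.425×10^-6 m⁴.
θ = T·L/(G·J) = 116.0 × 1.14 / (78.8×10⁹ × 2.425×10^-6) = 6.919×10^-4 rad.

0.0396°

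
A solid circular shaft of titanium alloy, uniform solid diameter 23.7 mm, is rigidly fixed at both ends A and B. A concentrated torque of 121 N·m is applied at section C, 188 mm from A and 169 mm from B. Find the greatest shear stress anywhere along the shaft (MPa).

24.4 MPa

With uniform GJ and both ends fixed, compatibility θ_AC = θ_CB gives T_A·a = T_B·b, together with T_A + T_B = T₀.
T_A = T₀·b/(a+b) = 121.0·169/357.0 = 57.28 N·m; T_B = 63.72 N·m.
τ in each portion: τ_AC = 2.19×10^7 Pa, τ_CB = 2.44×10^7 Pa; maximum is in CB.
τ_max = T_CB·r/J = 63.72·0.0118/3.10×10^-8 = 2.438×10^7 Pa.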